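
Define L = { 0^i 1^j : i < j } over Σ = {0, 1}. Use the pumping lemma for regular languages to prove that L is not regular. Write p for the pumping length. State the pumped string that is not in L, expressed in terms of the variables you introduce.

Toward a contradiction, assume L is regular with pumping length p.
Choose w = 0^p 1^{p+1} ∈ L, with |w| = 2p+1 ≥ p.
The pumping lemma gives a decomposition w = xyz where |xy| ≤ p and |y| > 0.
The first p characters of w are 0's, so xy (and hence y) consists only of 0's. Write y = 0^k, 1 ≤ k ≤ p.
Consider xy^2z = 0^{p+k} 1^{p+1}. Since k ≥ 1, the 0-count p+k is at least p+1, so i < j fails; thus xy^2z ∉ L.
This contradicts the pumping lemma, so L is not regular.

0^{p+k} 1^{p+1}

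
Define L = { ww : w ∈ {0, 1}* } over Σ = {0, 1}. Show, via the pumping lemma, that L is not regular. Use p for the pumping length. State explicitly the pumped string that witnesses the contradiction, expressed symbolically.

0^{p+k} 1^p 0^p 1^p

Assume L is regular. Let p be the pumping length given by the pumping lemma.
Take w = 0^p 1^p 0^p 1^p = uu where u = 0^p1^p; then w ∈ L and |w| = 4p ≥ p.
Write w = xyz as guaranteed by the lemma, with |xy| ≤ p and |y| > 0.
The first p characters of w are 0's, so xy (and hence y) consists only of 0's. Write y = 0^k, 1 ≤ k ≤ p.
Pump with i = 2: xy^2z = 0^{p+k} 1^p 0^p 1^p, of length 4p+k. Suppose this equals vv. The string starts with 0 and ends with 1, so v does too; thus the boundary between the two copies of v is a 1→0 transition. There is exactly one such transition, at position 2p+k, so |v| = 2p+k and |vv| = 4p+2k ≠ 4p+k since k ≥ 1. So xy^2z ∉ L.
This contradicts the pumping lemma, so L is not regular.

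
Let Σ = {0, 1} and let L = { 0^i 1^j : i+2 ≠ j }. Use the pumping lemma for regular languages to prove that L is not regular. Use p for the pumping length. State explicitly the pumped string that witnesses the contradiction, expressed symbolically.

0^{p+p!} 1^{p+p!+2}

Assume L is regular. Let p be the pumping length given by the pumping lemma.
Choose w = 0^p 1^{p+p!+2}. Since p ≠ (p+p!+2)-2 = p+p!, w ∈ L; and |w| ≥ p.
By the pumping lemma, w = xyz with |xy| ≤ p and |y| ≥ 1.
Because |xy| ≤ p and w begins with p copies of 0, we have y = 0^k with 1 ≤ k ≤ p.
Since 1 ≤ k ≤ p, k divides p!; set t = 1 + p!/k. Then xy^t z has p + (p!/k)·k = p + p! copies of 0. Now the 0-count is p+p! and (1-count)-2 = (p+p!+2)-2 = p+p!, so i+2 ≠ j fails. So xy^t z = 0^{p+p!} 1^{p+p!+2} ∉ L.
This contradicts the pumping lemma, so L is not regular.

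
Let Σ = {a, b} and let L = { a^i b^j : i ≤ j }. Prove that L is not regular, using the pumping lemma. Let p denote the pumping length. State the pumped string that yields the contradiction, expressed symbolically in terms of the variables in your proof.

a^{p+k} b^p

Assume L is regular; let p be its pumping constant.
Choose w = a^p b^p ∈ L, with |w| = 2p ≥ p.
By the pumping lemma, w = xyz with |xy| ≤ p and |y| ≥ 1.
Because |xy| ≤ p and w begins with p copies of a, we have y = a^k with 1 ≤ k ≤ p.
Consider xy^2z = a^{p+k} b^p. Since k ≥ 1, the a-count p+k exceeds the b-count p, so i ≤ j fails; thus xy^2z ∉ L.
This is a contradiction; hence L is not regular.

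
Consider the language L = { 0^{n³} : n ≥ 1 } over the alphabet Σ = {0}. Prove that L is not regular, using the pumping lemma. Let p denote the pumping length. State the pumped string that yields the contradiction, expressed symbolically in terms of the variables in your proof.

0^{p³+k}

Toward a contradiction, assume L is regular with pumping length p.
Take w = 0^{p³} ∈ L with |w| = p³ ≥ p.
By the pumping lemma, w = xyz with |xy| ≤ p and y is nonempty.
Then y = 0^k for some k with 1 ≤ k ≤ p.
Pump with i = 2: xy^2z = 0^{p³+k}. Since 1 ≤ k ≤ p, p³ < p³+k ≤ p³+p < p³+3p²+3p+1 = (p+1)³, so p³+k is not a perfect cube. So xy^2z ∉ L.
This is a contradiction; hence L is not regular.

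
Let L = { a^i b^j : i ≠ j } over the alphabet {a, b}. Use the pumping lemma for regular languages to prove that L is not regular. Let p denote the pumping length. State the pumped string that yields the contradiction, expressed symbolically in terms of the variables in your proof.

a^{p+p!} b^{p+p!}

Assume L is regular; let p be its pumping constant.
Choose w = a^p b^{p+p!}. Since p ≠ p+p!, w ∈ L; and |w| ≥ p.
By the pumping lemma, w = xyz with |xy| ≤ p and y is nonempty.
Because |xy| ≤ p and w begins with p copies of a, we have y = a^k with 1 ≤ k ≤ p.
Since 1 ≤ k ≤ p, k divides p!; set t = 1 + p!/k. Then xy^t z has p + (p!/k)·k = p + p! copies of a. Now the a-count equals the b-count, so i ≠ j fails. So xy^t z = a^{p+p!} b^{p+p!} ∉ L.
This contradicts the pumping lemma, so L is not regular.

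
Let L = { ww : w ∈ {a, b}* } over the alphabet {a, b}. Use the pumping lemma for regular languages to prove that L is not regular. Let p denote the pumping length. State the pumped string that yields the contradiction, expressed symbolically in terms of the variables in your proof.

Assume L is regular; let p be its pumping constant.
Take w = a^p b^p a^p b^p = uu where u = a^pb^p; then w ∈ L and |w| = 4p ≥ p.
By the pumping lemma, w = xyz with |xy| ≤ p and |y| ≥ 1.
The first p characters of w are a's, so xy (and hence y) consists only of a's. Write y = a^k, 1 ≤ k ≤ p.
Pump with i = 2: xy^2z = a^{p+k} b^p a^p b^p, of length 4p+k. Suppose this equals vv. The string starts with a and ends with b, so v does too; thus the boundary between the two copies of v is a b→a transition. There is exactly one such transition, at position 2p+k, so |v| = 2p+k and |vv| = 4p+2k ≠ 4p+k since k ≥ 1. So xy^2z ∉ L.
This is a contradiction; hence L is not regular.

a^{p+k} b^p a^p b^p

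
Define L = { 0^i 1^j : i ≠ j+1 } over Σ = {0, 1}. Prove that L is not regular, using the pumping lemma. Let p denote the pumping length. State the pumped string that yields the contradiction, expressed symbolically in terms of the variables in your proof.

0^{p+p!} 1^{p+p!-1}

Toward a contradiction, assume L is regular with pumping length p.
Choose w = 0^p 1^{p+p!-1}. Since p ≠ (p+p!-1)+1 = p+p!, w ∈ L; and |w| ≥ p.
By the pumping lemma, w = xyz with |xy| ≤ p and |y| > 0.
Since the first p symbols of w are all 0's and |xy| ≤ p, y lies entirely in the leading 0-block: y = 0^k for some k with 1 ≤ k ≤ p.
Since 1 ≤ k ≤ p, k divides p!; set t = 1 + p!/k. Then xy^t z has p + (p!/k)·k = p + p! copies of 0. Now the 0-count is p+p! and (1-count)+1 = (p+p!-1)+1 = p+p!, so i ≠ j+1 fails. So xy^t z = 0^{p+p!} 1^{p+p!-1} ∉ L.
This contradicts the pumping lemma, so L is not regular.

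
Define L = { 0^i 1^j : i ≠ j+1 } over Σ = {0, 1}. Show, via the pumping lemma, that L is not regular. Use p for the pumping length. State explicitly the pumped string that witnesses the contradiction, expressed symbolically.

0^{p+p!} 1^{p+p!-1}

Suppose for contradiction that L is regular, and let p be the pumping length.
Choose w = 0^p 1^{p+p!-1}. Since p ≠ (p+p!-1)+1 = p+p!, w ∈ L; and |w| ≥ p.
By the pumping lemma, w = xyz with |xy| ≤ p and |y| > 0.
Since the first p symbols of w are all 0's and |xy| ≤ p, y lies entirely in the leading 0-block: y = 0^k for some k with 1 ≤ k ≤ p.
Since 1 ≤ k ≤ p, k divides p!; set t = 1 + p!/k. Then xy^t z has p + (p!/k)·k = p + p! copies of 0. Now the 0-count is p+p! and (1-count)+1 = (p+p!-1)+1 = p+p!, so i ≠ j+1 fails. So xy^t z = 0^{p+p!} 1^{p+p!-1} ∉ L.
This contradicts the pumping lemma, so L is not regular.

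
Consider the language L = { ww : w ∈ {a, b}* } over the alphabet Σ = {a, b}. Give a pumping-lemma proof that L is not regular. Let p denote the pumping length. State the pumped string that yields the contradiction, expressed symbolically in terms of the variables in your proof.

a^{p+k} b^p a^p b^p

Suppose for contradiction that L is regular, and let p be the pumping length.
Take w = a^p b^p a^p b^p = uu where u = a^pb^p; then w ∈ L and |w| = 4p ≥ p.
By the pumping lemma, w = xyz with |xy| ≤ p and |y| ≥ 1.
The first p characters of w are a's, so xy (and hence y) consists only of a's. Write y = a^k, 1 ≤ k ≤ p.
Pump with i = 2: xy^2z = a^{p+k} b^p a^p b^p, of length 4p+k. Suppose this equals vv. The string starts with a and ends with b, so v does too; thus the boundary between the two copies of v is a b→a transition. There is exactly one such transition, at position 2p+k, so |v| = 2p+k and |vv| = 4p+2k ≠ 4p+k since k ≥ 1. So xy^2z ∉ L.
This contradicts the pumping lemma, so L is not regular.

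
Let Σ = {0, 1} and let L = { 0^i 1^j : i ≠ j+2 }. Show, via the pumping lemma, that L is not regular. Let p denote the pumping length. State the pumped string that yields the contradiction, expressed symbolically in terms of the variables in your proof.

0^{p+p!} 1^{p+p!-2}

Toward a contradiction, assume L is regular with pumping length p.
Choose w = 0^p 1^{p+p!-2}. Since p ≠ (p+p!-2)+2 = p+p!, w ∈ L; and |w| ≥ p.
The pumping lemma gives a decomposition w = xyz where |xy| ≤ p and |y| > 0.
Since the first p symbols of w are all 0's and |xy| ≤ p, y lies entirely in the leading 0-block: y = 0^k for some k with 1 ≤ k ≤ p.
Since 1 ≤ k ≤ p, k divides p!; set t = 1 + p!/k. Then xy^t z has p + (p!/k)·k = p + p! copies of 0. Now the 0-count is p+p! and (1-count)+2 = (p+p!-2)+2 = p+p!, so i ≠ j+2 fails. So xy^t z = 0^{p+p!} 1^{p+p!-2} ∉ L.
Contradiction. Therefore L is not regular.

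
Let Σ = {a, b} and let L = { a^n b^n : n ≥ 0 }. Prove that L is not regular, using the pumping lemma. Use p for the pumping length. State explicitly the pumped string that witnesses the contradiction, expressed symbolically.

a^{p+k} b^p

Suppose for contradiction that L is regular, and let p be the pumping length.
Take w = a^p b^p. Then w ∈ L and |w| = 2p ≥ p.
Write w = xyz as guaranteed by the lemma, with |xy| ≤ p and |y| > 0.
The first p characters of w are a's, so xy (and hence y) consists only of a's. Write y = a^k, 1 ≤ k ≤ p.
Pump with i = 2: xy^2z = a^{p+k} b^p. For this to lie in L we would need p = p+k, which forces k = 0. But k ≥ 1, so xy^2z ∉ L.
This is a contradiction; hence L is not regular.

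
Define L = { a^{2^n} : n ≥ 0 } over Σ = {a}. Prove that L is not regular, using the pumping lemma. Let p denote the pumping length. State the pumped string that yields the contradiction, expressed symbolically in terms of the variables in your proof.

Toward a contradiction, assume L is regular with pumping length p.
Take w = a^{2^p} ∈ L with |w| = 2^p ≥ p.
The pumping lemma gives a decomposition w = xyz where |xy| ≤ p and y is nonempty.
Then y = a^k for some k with 1 ≤ k ≤ p.
Pump with i = 2: xy^2z = a^{2^p+k}. Since 1 ≤ k ≤ p < 2^p, we have 2^p < 2^p+k < 2^{p+1}, so 2^p+k is not a power of 2. So xy^2z ∉ L.
This contradicts the pumping lemma, so L is not regular.

a^{2^p+k}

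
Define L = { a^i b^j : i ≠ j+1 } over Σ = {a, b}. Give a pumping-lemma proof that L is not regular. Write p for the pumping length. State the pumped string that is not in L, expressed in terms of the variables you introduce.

Suppose for contradiction that L is regular, and let p be the pumping length.
Choose w = a^p b^{p+p!-1}. Since p ≠ (p+p!-1)+1 = p+p!, w ∈ L; and |w| ≥ p.
By the pumping lemma, w = xyz with |xy| ≤ p and y is nonempty.
Because |xy| ≤ p and w begins with p copies of a, we have y = a^k with 1 ≤ k ≤ p.
Since 1 ≤ k ≤ p, k divides p!; set t = 1 + p!/k. Then xy^t z has p + (p!/k)·k = p + p! copies of a. Now the a-count is p+p! and (b-count)+1 = (p+p!-1)+1 = p+p!, so i ≠ j+1 fails. So xy^t z = a^{p+p!} b^{p+p!-1} ∉ L.
This contradicts the pumping lemma, so L is not regular.

a^{p+p!} b^{p+p!-1}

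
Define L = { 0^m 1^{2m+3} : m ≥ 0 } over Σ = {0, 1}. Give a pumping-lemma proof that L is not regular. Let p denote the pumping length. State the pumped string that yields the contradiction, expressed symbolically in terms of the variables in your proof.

0^{p+k} 1^{2p+3}

Toward a contradiction, assume L is regular with pumping length p.
Take w = 0^p 1^{2p+3}. Then w ∈ L and |w| = 3p+3 ≥ p.
The pumping lemma gives a decomposition w = xyz where |xy| ≤ p and y is nonempty.
The first p characters of w are 0's, so xy (and hence y) consists only of 0's. Write y = 0^k, 1 ≤ k ≤ p.
Pump with i = 2: xy^2z = 0^{p+k} 1^{2p+3}. For this to lie in L we would need 2p+3 = 2(p+k)+3, which forces k = 0. But k ≥ 1, so xy^2z ∉ L.
Contradiction. Therefore L is not regular.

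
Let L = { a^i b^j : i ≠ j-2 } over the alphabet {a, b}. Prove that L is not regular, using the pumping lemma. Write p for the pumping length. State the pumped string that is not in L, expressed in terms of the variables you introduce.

a^{p+p!} b^{p+p!+2}

Toward a contradiction, assume L is regular with pumping length p.
Choose w = a^p b^{p+p!+2}. Since p ≠ (p+p!+2)-2 = p+p!, w ∈ L; and |w| ≥ p.
By the pumping lemma, w = xyz with |xy| ≤ p and |y| > 0.
Since the first p symbols of w are all a's and |xy| ≤ p, y lies entirely in the leading a-block: y = a^k for some k with 1 ≤ k ≤ p.
Since 1 ≤ k ≤ p, k divides p!; set t = 1 + p!/k. Then xy^t z has p + (p!/k)·k = p + p! copies of a. Now the a-count is p+p! and (b-count)-2 = (p+p!+2)-2 = p+p!, so i ≠ j-2 fails. So xy^t z = a^{p+p!} b^{p+p!+2} ∉ L.
Contradiction. Therefore L is not regular.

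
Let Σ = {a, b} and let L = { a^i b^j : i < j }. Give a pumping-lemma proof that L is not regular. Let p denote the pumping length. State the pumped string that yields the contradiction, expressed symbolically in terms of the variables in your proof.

Assume L is regular; let p be its pumping constant.
Choose w = a^p b^{p+1} ∈ L, with |w| = 2p+1 ≥ p.
By the pumping lemma, w = xyz with |xy| ≤ p and |y| ≥ 1.
Since the first p symbols of w are all a's and |xy| ≤ p, y lies entirely in the leading a-block: y = a^k for some k with 1 ≤ k ≤ p.
Consider xy^2z = a^{p+k} b^{p+1}. Since k ≥ 1, the a-count p+k is at least p+1, so i < j fails; thus xy^2z ∉ L.
This is a contradiction; hence L is not regular.

a^{p+k} b^{p+1}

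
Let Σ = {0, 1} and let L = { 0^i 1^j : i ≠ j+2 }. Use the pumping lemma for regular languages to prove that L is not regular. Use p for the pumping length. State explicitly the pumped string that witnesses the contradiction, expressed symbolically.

0^{p+p!} 1^{p+p!-2}

Assume L is regular. Let p be the pumping length given by the pumping lemma.
Choose w = 0^p 1^{p+p!-2}. Since p ≠ (p+p!-2)+2 = p+p!, w ∈ L; and |w| ≥ p.
Write w = xyz as guaranteed by the lemma, with |xy| ≤ p and |y| ≥ 1.
Since the first p symbols of w are all 0's and |xy| ≤ p, y lies entirely in the leading 0-block: y = 0^k for some k with 1 ≤ k ≤ p.
Since 1 ≤ k ≤ p, k divides p!; set t = 1 + p!/k. Then xy^t z has p + (p!/k)·k = p + p! copies of 0. Now the 0-count is p+p! and (1-count)+2 = (p+p!-2)+2 = p+p!, so i ≠ j+2 fails. So xy^t z = 0^{p+p!} 1^{p+p!-2} ∉ L.
This is a contradiction; hence L is not regular.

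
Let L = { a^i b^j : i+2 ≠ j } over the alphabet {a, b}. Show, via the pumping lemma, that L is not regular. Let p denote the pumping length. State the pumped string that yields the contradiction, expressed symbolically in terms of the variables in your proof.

Assume L is regular. Let p be the pumping length given by the pumping lemma.
Choose w = a^p b^{p+p!+2}. Since p ≠ (p+p!+2)-2 = p+p!, w ∈ L; and |w| ≥ p.
The pumping lemma gives a decomposition w = xyz where |xy| ≤ p and |y| > 0.
The first p characters of w are a's, so xy (and hence y) consists only of a's. Write y = a^k, 1 ≤ k ≤ p.
Since 1 ≤ k ≤ p, k divides p!; set t = 1 + p!/k. Then xy^t z has p + (p!/k)·k = p + p! copies of a. Now the a-count is p+p! and (b-count)-2 = (p+p!+2)-2 = p+p!, so i+2 ≠ j fails. So xy^t z = a^{p+p!} b^{p+p!+2} ∉ L.
Contradiction. Therefore L is not regular.

a^{p+p!} b^{p+p!+2}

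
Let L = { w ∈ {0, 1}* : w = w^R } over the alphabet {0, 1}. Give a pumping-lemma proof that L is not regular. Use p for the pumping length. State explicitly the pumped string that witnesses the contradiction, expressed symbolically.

Assume L is regular; let p be its pumping constant.
Take w = 0^p 1 0^p, a palindrome of length 2p+1 ≥ p.
Write w = xyz as guaranteed by the lemma, with |xy| ≤ p and |y| ≥ 1.
Since the first p symbols of w are all 0's and |xy| ≤ p, y lies entirely in the leading 0-block: y = 0^k for some k with 1 ≤ k ≤ p.
Pump with i = 2: xy^2z = 0^{p+k} 1 0^p. Its reverse is 0^p 1 0^{p+k}, which differs from xy^2z since k ≥ 1. So xy^2z is not a palindrome and xy^2z ∉ L.
This contradicts the pumping lemma, so L is not regular.

0^{p+k} 1 0^p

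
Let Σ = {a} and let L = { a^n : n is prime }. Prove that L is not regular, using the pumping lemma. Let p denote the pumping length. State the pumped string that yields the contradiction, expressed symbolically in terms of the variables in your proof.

Suppose for contradiction that L is regular, and let p be the pumping length.
Let q be a prime with q ≥ p+2 (infinitely many primes exist), and take w = a^q ∈ L with |w| = q ≥ p.
By the pumping lemma, w = xyz with |xy| ≤ p and |y| ≥ 1.
Then y = a^k for some k with 1 ≤ k ≤ p.
Since 1 ≤ k ≤ p, |xz| = q-k. Pump with i = q+1: |xy^{q+1}z| = (q-k)+(q+1)k = q+qk = q(1+k), which is composite (both factors ≥ 2). So xy^{q+1}z = a^{q(1+k)} ∉ L.
Contradiction. Therefore L is not regular.

a^{q(1+k)}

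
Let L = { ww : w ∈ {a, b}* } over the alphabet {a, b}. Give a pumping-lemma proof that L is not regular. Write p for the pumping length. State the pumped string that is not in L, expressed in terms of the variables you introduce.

Assume L is regular. Let p be the pumping length given by the pumping lemma.
Take w = a^p b^p a^p b^p = uu where u = a^pb^p; then w ∈ L and |w| = 4p ≥ p.
By the pumping lemma, w = xyz with |xy| ≤ p and |y| ≥ 1.
Since the first p symbols of w are all a's and |xy| ≤ p, y lies entirely in the leading a-block: y = a^k for some k with 1 ≤ k ≤ p.
Pump with i = 2: xy^2z = a^{p+k} b^p a^p b^p, of length 4p+k. Suppose this equals vv. The string starts with a and ends with b, so v does too; thus the boundary between the two copies of v is a b→a transition. There is exactly one such transition, at position 2p+k, so |v| = 2p+k and |vv| = 4p+2k ≠ 4p+k since k ≥ 1. So xy^2z ∉ L.
Contradiction. Therefore L is not regular.

a^{p+k} b^p a^p b^p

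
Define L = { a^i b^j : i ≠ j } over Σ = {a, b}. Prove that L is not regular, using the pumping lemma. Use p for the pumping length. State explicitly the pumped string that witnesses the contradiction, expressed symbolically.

a^{p+p!} b^{p+p!}

Assume L is regular. Let p be the pumping length given by the pumping lemma.
Choose w = a^p b^{p+p!}. Since p ≠ p+p!, w ∈ L; and |w| ≥ p.
Write w = xyz as guaranteed by the lemma, with |xy| ≤ p and y is nonempty.
Because |xy| ≤ p and w begins with p copies of a, we have y = a^k with 1 ≤ k ≤ p.
Since 1 ≤ k ≤ p, k divides p!; set t = 1 + p!/k. Then xy^t z has p + (p!/k)·k = p + p! copies of a. Now the a-count equals the b-count, so i ≠ j fails. So xy^t z = a^{p+p!} b^{p+p!} ∉ L.
This is a contradiction; hence L is not regular.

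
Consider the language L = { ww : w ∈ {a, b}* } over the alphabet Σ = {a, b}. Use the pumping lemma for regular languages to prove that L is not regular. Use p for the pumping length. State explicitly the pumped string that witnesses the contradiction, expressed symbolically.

Suppose for contradiction that L is regular, and let p be the pumping length.
Take w = a^p b^p a^p b^p = uu where u = a^pb^p; then w ∈ L and |w| = 4p ≥ p.
By the pumping lemma, w = xyz with |xy| ≤ p and y is nonempty.
Since the first p symbols of w are all a's and |xy| ≤ p, y lies entirely in the leading a-block: y = a^k for some k with 1 ≤ k ≤ p.
Pump with i = 2: xy^2z = a^{p+k} b^p a^p b^p, of length 4p+k. Suppose this equals vv. The string starts with a and ends with b, so v does too; thus the boundary between the two copies of v is a b→a transition. There is exactly one such transition, at position 2p+k, so |v| = 2p+k and |vv| = 4p+2k ≠ 4p+k since k ≥ 1. So xy^2z ∉ L.
This is a contradiction; hence L is not regular.

a^{p+k} b^p a^p b^p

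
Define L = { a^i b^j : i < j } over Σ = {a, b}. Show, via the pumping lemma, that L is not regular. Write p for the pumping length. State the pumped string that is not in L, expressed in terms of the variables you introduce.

a^{p+k} b^{p+1}

Assume L is regular. Let p be the pumping length given by the pumping lemma.
Choose w = a^p b^{p+1} ∈ L, with |w| = 2p+1 ≥ p.
The pumping lemma gives a decomposition w = xyz where |xy| ≤ p and |y| ≥ 1.
Because |xy| ≤ p and w begins with p copies of a, we have y = a^k with 1 ≤ k ≤ p.
Consider xy^2z = a^{p+k} b^{p+1}. Since k ≥ 1, the a-count p+k is at least p+1, so i < j fails; thus xy^2z ∉ L.
This is a contradiction; hence L is not regular.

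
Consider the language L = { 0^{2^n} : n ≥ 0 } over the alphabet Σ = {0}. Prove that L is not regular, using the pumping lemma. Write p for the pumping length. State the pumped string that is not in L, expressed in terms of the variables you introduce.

Toward a contradiction, assume L is regular with pumping length p.
Take w = 0^{2^p} ∈ L with |w| = 2^p ≥ p.
The pumping lemma gives a decomposition w = xyz where |xy| ≤ p and |y| ≥ 1.
Then y = 0^k for some k with 1 ≤ k ≤ p.
Pump with i = 2: xy^2z = 0^{2^p+k}. Since 1 ≤ k ≤ p < 2^p, we have 2^p < 2^p+k < 2^{p+1}, so 2^p+k is not a power of 2. So xy^2z ∉ L.
Contradiction. Therefore L is not regular.

0^{2^p+k}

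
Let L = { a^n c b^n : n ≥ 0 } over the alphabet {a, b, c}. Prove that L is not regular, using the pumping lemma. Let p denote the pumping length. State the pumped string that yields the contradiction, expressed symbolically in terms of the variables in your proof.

a^{p+k} c b^p

Assume L is regular. Let p be the pumping length given by the pumping lemma.
Take w = a^p c b^p ∈ L with |w| = 2p+1 ≥ p.
By the pumping lemma, w = xyz with |xy| ≤ p and |y| ≥ 1.
The first p characters of w are a's, so xy (and hence y) consists only of a's. Write y = a^k, 1 ≤ k ≤ p.
Pump with i = 2: xy^2z = a^{p+k} c b^p, which would require p+k = p. But k ≥ 1, so xy^2z ∉ L.
This contradicts the pumping lemma, so L is not regular.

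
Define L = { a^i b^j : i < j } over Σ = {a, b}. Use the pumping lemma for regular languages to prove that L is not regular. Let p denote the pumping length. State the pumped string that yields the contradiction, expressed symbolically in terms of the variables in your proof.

a^{p+k} b^{p+1}

Assume L is regular. Let p be the pumping length given by the pumping lemma.
Choose w = a^p b^{p+1} ∈ L, with |w| = 2p+1 ≥ p.
Write w = xyz as guaranteed by the lemma, with |xy| ≤ p and |y| ≥ 1.
Because |xy| ≤ p and w begins with p copies of a, we have y = a^k with 1 ≤ k ≤ p.
Consider xy^2z = a^{p+k} b^{p+1}. Since k ≥ 1, the a-count p+k is at least p+1, so i < j fails; thus xy^2z ∉ L.
This is a contradiction; hence L is not regular.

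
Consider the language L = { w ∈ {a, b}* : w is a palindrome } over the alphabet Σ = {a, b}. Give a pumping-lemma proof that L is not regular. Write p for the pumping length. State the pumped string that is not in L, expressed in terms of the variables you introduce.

Toward a contradiction, assume L is regular with pumping length p.
Take w = a^p b a^p, a palindrome of length 2p+1 ≥ p.
By the pumping lemma, w = xyz with |xy| ≤ p and |y| ≥ 1.
Because |xy| ≤ p and w begins with p copies of a, we have y = a^k with 1 ≤ k ≤ p.
Pump with i = 2: xy^2z = a^{p+k} b a^p. Its reverse is a^p b a^{p+k}, which differs from xy^2z since k ≥ 1. So xy^2z is not a palindrome and xy^2z ∉ L.
This is a contradiction; hence L is not regular.

a^{p+k} b a^p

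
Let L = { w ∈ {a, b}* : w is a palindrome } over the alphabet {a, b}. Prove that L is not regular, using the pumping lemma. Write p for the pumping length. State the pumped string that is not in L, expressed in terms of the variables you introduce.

Assume L is regular; let p be its pumping constant.
Take w = a^p b a^p, a palindrome of length 2p+1 ≥ p.
Write w = xyz as guaranteed by the lemma, with |xy| ≤ p and y is nonempty.
Since the first p symbols of w are all a's and |xy| ≤ p, y lies entirely in the leading a-block: y = a^k for some k with 1 ≤ k ≤ p.
Pump with i = 2: xy^2z = a^{p+k} b a^p. Its reverse is a^p b a^{p+k}, which differs from xy^2z since k ≥ 1. So xy^2z is not a palindrome and xy^2z ∉ L.
This contradicts the pumping lemma, so L is not regular.

a^{p+k} b a^p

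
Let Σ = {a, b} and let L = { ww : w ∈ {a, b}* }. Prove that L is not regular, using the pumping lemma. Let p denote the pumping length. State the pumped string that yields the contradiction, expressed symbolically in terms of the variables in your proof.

a^{p+k} b^p a^p b^p

Suppose for contradiction that L is regular, and let p be the pumping length.
Take w = a^p b^p a^p b^p = uu where u = a^pb^p; then w ∈ L and |w| = 4p ≥ p.
Write w = xyz as guaranteed by the lemma, with |xy| ≤ p and y is nonempty.
Because |xy| ≤ p and w begins with p copies of a, we have y = a^k with 1 ≤ k ≤ p.
Pump with i = 2: xy^2z = a^{p+k} b^p a^p b^p, of length 4p+k. Suppose this equals vv. The string starts with a and ends with b, so v does too; thus the boundary between the two copies of v is a b→a transition. There is exactly one such transition, at position 2p+k, so |v| = 2p+k and |vv| = 4p+2k ≠ 4p+k since k ≥ 1. So xy^2z ∉ L.
This contradicts the pumping lemma, so L is not regular.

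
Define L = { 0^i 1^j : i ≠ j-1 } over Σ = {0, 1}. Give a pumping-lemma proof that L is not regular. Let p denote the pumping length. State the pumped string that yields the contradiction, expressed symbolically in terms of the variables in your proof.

Toward a contradiction, assume L is regular with pumping length p.
Choose w = 0^p 1^{p+p!+1}. Since p ≠ (p+p!+1)-1 = p+p!, w ∈ L; and |w| ≥ p.
The pumping lemma gives a decomposition w = xyz where |xy| ≤ p and |y| ≥ 1.
Since the first p symbols of w are all 0's and |xy| ≤ p, y lies entirely in the leading 0-block: y = 0^k for some k with 1 ≤ k ≤ p.
Since 1 ≤ k ≤ p, k divides p!; set t = 1 + p!/k. Then xy^t z has p + (p!/k)·k = p + p! copies of 0. Now the 0-count is p+p! and (1-count)-1 = (p+p!+1)-1 = p+p!, so i ≠ j-1 fails. So xy^t z = 0^{p+p!} 1^{p+p!+1} ∉ L.
This contradicts the pumping lemma, so L is not regular.

0^{p+p!} 1^{p+p!+1}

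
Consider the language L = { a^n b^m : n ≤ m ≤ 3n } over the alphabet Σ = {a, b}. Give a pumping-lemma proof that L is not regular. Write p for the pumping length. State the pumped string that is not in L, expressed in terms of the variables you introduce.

a^{p+k} b^p

Assume L is regular. Let p be the pumping length given by the pumping lemma.
Take w = a^p b^p ∈ L (since p ≤ p ≤ 3p), with |w| = 2p ≥ p.
Write w = xyz as guaranteed by the lemma, with |xy| ≤ p and |y| ≥ 1.
Since the first p symbols of w are all a's and |xy| ≤ p, y lies entirely in the leading a-block: y = a^k for some k with 1 ≤ k ≤ p.
Pump with i = 2: xy^2z = a^{p+k} b^p. Now n = p+k > p = m, so the condition n ≤ m fails. Thus xy^2z ∉ L.
This is a contradiction; hence L is not regular.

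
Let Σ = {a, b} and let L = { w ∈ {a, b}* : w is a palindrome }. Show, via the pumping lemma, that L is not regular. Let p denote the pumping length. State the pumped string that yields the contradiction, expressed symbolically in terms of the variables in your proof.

Assume L is regular; let p be its pumping constant.
Take w = a^p b a^p, a palindrome of length 2p+1 ≥ p.
Write w = xyz as guaranteed by the lemma, with |xy| ≤ p and |y| ≥ 1.
Since the first p symbols of w are all a's and |xy| ≤ p, y lies entirely in the leading a-block: y = a^k for some k with 1 ≤ k ≤ p.
Pump with i = 2: xy^2z = a^{p+k} b a^p. Its reverse is a^p b a^{p+k}, which differs from xy^2z since k ≥ 1. So xy^2z is not a palindrome and xy^2z ∉ L.
This contradicts the pumping lemma, so L is not regular.

a^{p+k} b a^p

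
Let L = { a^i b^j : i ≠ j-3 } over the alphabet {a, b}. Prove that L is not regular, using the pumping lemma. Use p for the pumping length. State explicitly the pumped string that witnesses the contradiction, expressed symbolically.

Assume L is regular; let p be its pumping constant.
Choose w = a^p b^{p+p!+3}. Since p ≠ (p+p!+3)-3 = p+p!, w ∈ L; and |w| ≥ p.
Write w = xyz as guaranteed by the lemma, with |xy| ≤ p and y is nonempty.
Since the first p symbols of w are all a's and |xy| ≤ p, y lies entirely in the leading a-block: y = a^k for some k with 1 ≤ k ≤ p.
Since 1 ≤ k ≤ p, k divides p!; set t = 1 + p!/k. Then xy^t z has p + (p!/k)·k = p + p! copies of a. Now the a-count is p+p! and (b-count)-3 = (p+p!+3)-3 = p+p!, so i ≠ j-3 fails. So xy^t z = a^{p+p!} b^{p+p!+3} ∉ L.
This contradicts the pumping lemma, so L is not regular.

a^{p+p!} b^{p+p!+3}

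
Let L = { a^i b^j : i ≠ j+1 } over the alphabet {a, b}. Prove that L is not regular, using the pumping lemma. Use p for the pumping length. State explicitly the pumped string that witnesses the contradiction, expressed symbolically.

a^{p+p!} b^{p+p!-1}

Toward a contradiction, assume L is regular with pumping length p.
Choose w = a^p b^{p+p!-1}. Since p ≠ (p+p!-1)+1 = p+p!, w ∈ L; and |w| ≥ p.
Write w = xyz as guaranteed by the lemma, with |xy| ≤ p and |y| ≥ 1.
Since the first p symbols of w are all a's and |xy| ≤ p, y lies entirely in the leading a-block: y = a^k for some k with 1 ≤ k ≤ p.
Since 1 ≤ k ≤ p, k divides p!; set t = 1 + p!/k. Then xy^t z has p + (p!/k)·k = p + p! copies of a. Now the a-count is p+p! and (b-count)+1 = (p+p!-1)+1 = p+p!, so i ≠ j+1 fails. So xy^t z = a^{p+p!} b^{p+p!-1} ∉ L.
This contradicts the pumping lemma, so L is not regular.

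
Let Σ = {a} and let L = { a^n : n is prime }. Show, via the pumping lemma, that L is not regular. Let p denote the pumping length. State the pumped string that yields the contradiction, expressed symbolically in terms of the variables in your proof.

Assume L is regular; let p be its pumping constant.
Let q be a prime with q ≥ p+2 (infinitely many primes exist), and take w = a^q ∈ L with |w| = q ≥ p.
Write w = xyz as guaranteed by the lemma, with |xy| ≤ p and y is nonempty.
Then y = a^k for some k with 1 ≤ k ≤ p.
Since 1 ≤ k ≤ p, |xz| = q-k. Pump with i = q+1: |xy^{q+1}z| = (q-k)+(q+1)k = q+qk = q(1+k), which is composite (both factors ≥ 2). So xy^{q+1}z = a^{q(1+k)} ∉ L.
Contradiction. Therefore L is not regular.

a^{q(1+k)}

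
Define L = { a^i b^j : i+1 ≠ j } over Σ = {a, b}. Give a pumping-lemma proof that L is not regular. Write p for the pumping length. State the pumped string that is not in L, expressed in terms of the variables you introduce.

a^{p+p!} b^{p+p!+1}

Suppose for contradiction that L is regular, and let p be the pumping length.
Choose w = a^p b^{p+p!+1}. Since p ≠ (p+p!+1)-1 = p+p!, w ∈ L; and |w| ≥ p.
Write w = xyz as guaranteed by the lemma, with |xy| ≤ p and |y| ≥ 1.
The first p characters of w are a's, so xy (and hence y) consists only of a's. Write y = a^k, 1 ≤ k ≤ p.
Since 1 ≤ k ≤ p, k divides p!; set t = 1 + p!/k. Then xy^t z has p + (p!/k)·k = p + p! copies of a. Now the a-count is p+p! and (b-count)-1 = (p+p!+1)-1 = p+p!, so i+1 ≠ j fails. So xy^t z = a^{p+p!} b^{p+p!+1} ∉ L.
This is a contradiction; hence L is not regular.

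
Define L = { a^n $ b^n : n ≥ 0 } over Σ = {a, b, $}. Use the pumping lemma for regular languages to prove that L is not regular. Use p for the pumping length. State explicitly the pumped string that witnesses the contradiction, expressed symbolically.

Suppose for contradiction that L is regular, and let p be the pumping length.
Take w = a^p $ b^p ∈ L with |w| = 2p+1 ≥ p.
By the pumping lemma, w = xyz with |xy| ≤ p and |y| ≥ 1.
Since the first p symbols of w are all a's and |xy| ≤ p, y lies entirely in the leading a-block: y = a^k for some k with 1 ≤ k ≤ p.
Pump with i = 2: xy^2z = a^{p+k} $ b^p, which would require p+k = p. But k ≥ 1, so xy^2z ∉ L.
This contradicts the pumping lemma, so L is not regular.

a^{p+k} $ b^p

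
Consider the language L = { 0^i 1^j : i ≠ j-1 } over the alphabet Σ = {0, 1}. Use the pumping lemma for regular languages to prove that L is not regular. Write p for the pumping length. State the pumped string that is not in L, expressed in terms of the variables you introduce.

Suppose for contradiction that L is regular, and let p be the pumping length.
Choose w = 0^p 1^{p+p!+1}. Since p ≠ (p+p!+1)-1 = p+p!, w ∈ L; and |w| ≥ p.
Write w = xyz as guaranteed by the lemma, with |xy| ≤ p and |y| > 0.
Since the first p symbols of w are all 0's and |xy| ≤ p, y lies entirely in the leading 0-block: y = 0^k for some k with 1 ≤ k ≤ p.
Since 1 ≤ k ≤ p, k divides p!; set t = 1 + p!/k. Then xy^t z has p + (p!/k)·k = p + p! copies of 0. Now the 0-count is p+p! and (1-count)-1 = (p+p!+1)-1 = p+p!, so i ≠ j-1 fails. So xy^t z = 0^{p+p!} 1^{p+p!+1} ∉ L.
This contradicts the pumping lemma, so L is not regular.

0^{p+p!} 1^{p+p!+1}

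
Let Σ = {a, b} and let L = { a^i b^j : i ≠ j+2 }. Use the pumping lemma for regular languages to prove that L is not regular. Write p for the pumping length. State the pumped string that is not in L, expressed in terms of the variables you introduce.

Toward a contradiction, assume L is regular with pumping length p.
Choose w = a^p b^{p+p!-2}. Since p ≠ (p+p!-2)+2 = p+p!, w ∈ L; and |w| ≥ p.
By the pumping lemma, w = xyz with |xy| ≤ p and |y| > 0.
The first p characters of w are a's, so xy (and hence y) consists only of a's. Write y = a^k, 1 ≤ k ≤ p.
Since 1 ≤ k ≤ p, k divides p!; set t = 1 + p!/k. Then xy^t z has p + (p!/k)·k = p + p! copies of a. Now the a-count is p+p! and (b-count)+2 = (p+p!-2)+2 = p+p!, so i ≠ j+2 fails. So xy^t z = a^{p+p!} b^{p+p!-2} ∉ L.
This contradicts the pumping lemma, so L is not regular.

a^{p+p!} b^{p+p!-2}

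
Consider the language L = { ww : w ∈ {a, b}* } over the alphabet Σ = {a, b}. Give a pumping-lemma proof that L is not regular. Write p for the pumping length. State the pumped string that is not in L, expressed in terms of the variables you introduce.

a^{p+k} b^p a^p b^p

Assume L is regular. Let p be the pumping length given by the pumping lemma.
Take w = a^p b^p a^p b^p = uu where u = a^pb^p; then w ∈ L and |w| = 4p ≥ p.
By the pumping lemma, w = xyz with |xy| ≤ p and |y| > 0.
The first p characters of w are a's, so xy (and hence y) consists only of a's. Write y = a^k, 1 ≤ k ≤ p.
Pump with i = 2: xy^2z = a^{p+k} b^p a^p b^p, of length 4p+k. Suppose this equals vv. The string starts with a and ends with b, so v does too; thus the boundary between the two copies of v is a b→a transition. There is exactly one such transition, at position 2p+k, so |v| = 2p+k and |vv| = 4p+2k ≠ 4p+k since k ≥ 1. So xy^2z ∉ L.
This is a contradiction; hence L is not regular.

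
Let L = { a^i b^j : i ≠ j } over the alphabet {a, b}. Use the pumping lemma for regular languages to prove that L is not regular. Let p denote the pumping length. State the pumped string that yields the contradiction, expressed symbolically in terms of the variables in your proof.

a^{p+p!} b^{p+p!}

Assume L is regular; let p be its pumping constant.
Choose w = a^p b^{p+p!}. Since p ≠ p+p!, w ∈ L; and |w| ≥ p.
Write w = xyz as guaranteed by the lemma, with |xy| ≤ p and |y| > 0.
Because |xy| ≤ p and w begins with p copies of a, we have y = a^k with 1 ≤ k ≤ p.
Since 1 ≤ k ≤ p, k divides p!; set t = 1 + p!/k. Then xy^t z has p + (p!/k)·k = p + p! copies of a. Now the a-count equals the b-count, so i ≠ j fails. So xy^t z = a^{p+p!} b^{p+p!} ∉ L.
This is a contradiction; hence L is not regular.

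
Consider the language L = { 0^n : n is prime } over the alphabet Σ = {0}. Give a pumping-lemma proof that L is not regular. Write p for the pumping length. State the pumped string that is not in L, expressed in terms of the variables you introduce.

0^{q(1+k)}

Suppose for contradiction that L is regular, and let p be the pumping length.
Let q be a prime with q ≥ p+2 (infinitely many primes exist), and take w = 0^q ∈ L with |w| = q ≥ p.
The pumping lemma gives a decomposition w = xyz where |xy| ≤ p and |y| ≥ 1.
Then y = 0^k for some k with 1 ≤ k ≤ p.
Since 1 ≤ k ≤ p, |xz| = q-k. Pump with i = q+1: |xy^{q+1}z| = (q-k)+(q+1)k = q+qk = q(1+k), which is composite (both factors ≥ 2). So xy^{q+1}z = 0^{q(1+k)} ∉ L.
This is a contradiction; hence L is not regular.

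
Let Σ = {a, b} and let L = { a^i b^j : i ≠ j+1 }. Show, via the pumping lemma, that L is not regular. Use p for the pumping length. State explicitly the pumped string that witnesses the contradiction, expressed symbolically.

a^{p+p!} b^{p+p!-1}

Assume L is regular; let p be its pumping constant.
Choose w = a^p b^{p+p!-1}. Since p ≠ (p+p!-1)+1 = p+p!, w ∈ L; and |w| ≥ p.
Write w = xyz as guaranteed by the lemma, with |xy| ≤ p and |y| ≥ 1.
Since the first p symbols of w are all a's and |xy| ≤ p, y lies entirely in the leading a-block: y = a^k for some k with 1 ≤ k ≤ p.
Since 1 ≤ k ≤ p, k divides p!; set t = 1 + p!/k. Then xy^t z has p + (p!/k)·k = p + p! copies of a. Now the a-count is p+p! and (b-count)+1 = (p+p!-1)+1 = p+p!, so i ≠ j+1 fails. So xy^t z = a^{p+p!} b^{p+p!-1} ∉ L.
This contradicts the pumping lemma, so L is not regular.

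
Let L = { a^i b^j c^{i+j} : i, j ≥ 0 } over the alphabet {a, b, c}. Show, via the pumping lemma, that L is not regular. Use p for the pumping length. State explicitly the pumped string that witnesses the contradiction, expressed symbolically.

a^{p+k} b^p c^{2p}

Suppose for contradiction that L is regular, and let p be the pumping length.
Take w = a^p b^p c^{2p} ∈ L (with i=j=p, i+j=2p), |w| = 4p ≥ p.
Write w = xyz as guaranteed by the lemma, with |xy| ≤ p and |y| ≥ 1.
The first p characters of w are a's, so xy (and hence y) consists only of a's. Write y = a^k, 1 ≤ k ≤ p.
Consider xy^2z = a^{p+k} b^p c^{2p}. Now the a- and b-counts sum to 2p+k, but the c-count is 2p ≠ 2p+k. So xy^2z ∉ L.
This contradicts the pumping lemma, so L is not regular.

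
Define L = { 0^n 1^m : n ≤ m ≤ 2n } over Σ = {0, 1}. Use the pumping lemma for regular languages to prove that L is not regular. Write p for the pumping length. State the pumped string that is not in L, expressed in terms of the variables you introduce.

0^{p+k} 1^p

Toward a contradiction, assume L is regular with pumping length p.
Take w = 0^p 1^p ∈ L (since p ≤ p ≤ 2p), with |w| = 2p ≥ p.
Write w = xyz as guaranteed by the lemma, with |xy| ≤ p and y is nonempty.
The first p characters of w are 0's, so xy (and hence y) consists only of 0's. Write y = 0^k, 1 ≤ k ≤ p.
Pump with i = 2: xy^2z = 0^{p+k} 1^p. Now n = p+k > p = m, so the condition n ≤ m fails. Thus xy^2z ∉ L.
This contradicts the pumping lemma, so L is not regular.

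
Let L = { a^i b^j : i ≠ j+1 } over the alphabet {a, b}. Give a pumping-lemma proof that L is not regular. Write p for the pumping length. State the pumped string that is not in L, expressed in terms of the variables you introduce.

a^{p+p!} b^{p+p!-1}

Assume L is regular; let p be its pumping constant.
Choose w = a^p b^{p+p!-1}. Since p ≠ (p+p!-1)+1 = p+p!, w ∈ L; and |w| ≥ p.
Write w = xyz as guaranteed by the lemma, with |xy| ≤ p and y is nonempty.
The first p characters of w are a's, so xy (and hence y) consists only of a's. Write y = a^k, 1 ≤ k ≤ p.
Since 1 ≤ k ≤ p, k divides p!; set t = 1 + p!/k. Then xy^t z has p + (p!/k)·k = p + p! copies of a. Now the a-count is p+p! and (b-count)+1 = (p+p!-1)+1 = p+p!, so i ≠ j+1 fails. So xy^t z = a^{p+p!} b^{p+p!-1} ∉ L.
Contradiction. Therefore L is not regular.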